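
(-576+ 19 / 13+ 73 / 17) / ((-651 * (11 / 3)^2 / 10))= 3780720 / 5802797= 0.65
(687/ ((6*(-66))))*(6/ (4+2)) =-229/ 132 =-1.73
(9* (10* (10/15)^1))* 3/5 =36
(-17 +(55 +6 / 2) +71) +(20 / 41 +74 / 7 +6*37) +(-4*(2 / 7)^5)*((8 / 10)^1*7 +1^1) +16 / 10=1194218672 / 3445435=346.61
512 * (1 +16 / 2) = 4608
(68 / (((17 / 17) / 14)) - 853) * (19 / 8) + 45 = 2241 / 8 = 280.12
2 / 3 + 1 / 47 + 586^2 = 48418933 / 141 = 343396.69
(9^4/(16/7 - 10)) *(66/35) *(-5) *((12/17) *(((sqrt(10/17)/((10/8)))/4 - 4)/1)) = -384912/17 + 96228 *sqrt(170)/1445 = -21773.61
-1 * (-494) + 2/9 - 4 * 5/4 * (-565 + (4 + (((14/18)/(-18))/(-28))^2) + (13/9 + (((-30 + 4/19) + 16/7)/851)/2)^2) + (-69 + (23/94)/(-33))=8954901763648828811143/2781012602571077952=3220.01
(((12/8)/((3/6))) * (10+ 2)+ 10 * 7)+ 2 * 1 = 108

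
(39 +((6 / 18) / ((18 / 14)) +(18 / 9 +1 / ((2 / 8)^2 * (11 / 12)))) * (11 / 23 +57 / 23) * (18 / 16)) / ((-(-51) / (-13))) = -2063581 / 77418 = -26.66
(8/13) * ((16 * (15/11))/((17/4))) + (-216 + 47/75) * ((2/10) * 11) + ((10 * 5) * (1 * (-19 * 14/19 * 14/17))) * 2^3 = -4633267373/911625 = -5082.43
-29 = -29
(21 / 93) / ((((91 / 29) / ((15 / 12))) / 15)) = 2175 / 1612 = 1.35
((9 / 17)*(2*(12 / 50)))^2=11664 / 180625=0.06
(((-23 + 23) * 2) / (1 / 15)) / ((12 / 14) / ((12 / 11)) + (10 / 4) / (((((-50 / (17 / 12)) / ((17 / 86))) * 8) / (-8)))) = 0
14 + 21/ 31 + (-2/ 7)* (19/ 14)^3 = 4157191/ 297724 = 13.96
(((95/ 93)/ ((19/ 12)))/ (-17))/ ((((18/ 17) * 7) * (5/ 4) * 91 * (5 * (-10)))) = 0.00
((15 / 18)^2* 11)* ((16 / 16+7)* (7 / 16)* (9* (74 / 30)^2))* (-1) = -105413 / 72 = -1464.07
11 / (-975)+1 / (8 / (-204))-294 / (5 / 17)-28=-2053567 / 1950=-1053.11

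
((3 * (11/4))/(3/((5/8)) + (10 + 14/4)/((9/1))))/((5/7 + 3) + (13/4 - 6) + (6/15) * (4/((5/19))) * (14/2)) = 2750/91401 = 0.03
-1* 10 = -10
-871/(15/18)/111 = -1742/185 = -9.42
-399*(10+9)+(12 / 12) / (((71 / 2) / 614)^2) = -36707837 / 5041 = -7281.86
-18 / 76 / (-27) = 1 / 114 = 0.01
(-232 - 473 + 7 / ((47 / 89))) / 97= -32512 / 4559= -7.13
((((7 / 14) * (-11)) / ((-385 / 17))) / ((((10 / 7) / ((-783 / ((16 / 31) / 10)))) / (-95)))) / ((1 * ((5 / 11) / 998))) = 43034742531 / 80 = 537934281.64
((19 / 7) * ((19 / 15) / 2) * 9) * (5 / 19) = 57 / 14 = 4.07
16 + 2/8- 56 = -159/4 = -39.75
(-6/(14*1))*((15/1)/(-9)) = 5/7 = 0.71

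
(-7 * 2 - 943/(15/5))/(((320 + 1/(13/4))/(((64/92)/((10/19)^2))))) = -2.57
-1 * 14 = -14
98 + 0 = 98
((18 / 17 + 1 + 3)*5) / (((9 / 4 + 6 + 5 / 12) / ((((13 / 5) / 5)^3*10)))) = 43602 / 10625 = 4.10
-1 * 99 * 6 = -594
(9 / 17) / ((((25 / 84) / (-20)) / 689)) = -2083536 / 85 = -24512.19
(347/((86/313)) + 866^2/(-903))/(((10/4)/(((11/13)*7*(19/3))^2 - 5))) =1665515930116/6867315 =242527.96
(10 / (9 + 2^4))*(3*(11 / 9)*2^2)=5.87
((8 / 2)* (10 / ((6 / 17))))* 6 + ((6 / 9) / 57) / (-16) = 930239 / 1368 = 680.00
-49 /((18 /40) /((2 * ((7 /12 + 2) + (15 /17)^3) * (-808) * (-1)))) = -76334563760 /132651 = -575454.11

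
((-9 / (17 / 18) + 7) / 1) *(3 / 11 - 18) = 8385 / 187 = 44.84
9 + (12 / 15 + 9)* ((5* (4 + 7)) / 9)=68.89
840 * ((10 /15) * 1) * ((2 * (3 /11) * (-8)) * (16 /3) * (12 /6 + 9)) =-143360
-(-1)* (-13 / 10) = -13 / 10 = -1.30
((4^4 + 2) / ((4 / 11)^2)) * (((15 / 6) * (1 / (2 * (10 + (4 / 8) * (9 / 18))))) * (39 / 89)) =3043755 / 29192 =104.27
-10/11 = -0.91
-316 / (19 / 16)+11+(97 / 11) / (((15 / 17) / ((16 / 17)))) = -770267 / 3135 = -245.70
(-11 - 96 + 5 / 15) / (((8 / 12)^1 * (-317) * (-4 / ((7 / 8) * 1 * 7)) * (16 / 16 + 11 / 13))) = -3185 / 7608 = -0.42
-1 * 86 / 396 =-43 / 198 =-0.22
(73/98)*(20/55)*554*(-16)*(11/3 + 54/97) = -1590502976/156849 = -10140.35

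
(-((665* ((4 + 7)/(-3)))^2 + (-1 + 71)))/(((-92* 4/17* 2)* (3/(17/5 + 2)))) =181933507/736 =247192.26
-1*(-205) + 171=376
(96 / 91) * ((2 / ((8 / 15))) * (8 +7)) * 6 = 32400 / 91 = 356.04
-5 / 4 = -1.25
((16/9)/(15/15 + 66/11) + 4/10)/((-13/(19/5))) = -3914/20475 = -0.19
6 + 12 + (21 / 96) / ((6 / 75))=1327 / 64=20.73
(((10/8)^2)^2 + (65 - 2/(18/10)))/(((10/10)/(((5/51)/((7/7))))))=764125/117504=6.50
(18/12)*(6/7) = 9/7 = 1.29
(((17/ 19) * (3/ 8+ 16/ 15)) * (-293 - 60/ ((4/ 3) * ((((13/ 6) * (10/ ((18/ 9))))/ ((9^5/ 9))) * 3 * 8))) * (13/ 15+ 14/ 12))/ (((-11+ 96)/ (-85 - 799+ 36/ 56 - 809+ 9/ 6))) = 74534.02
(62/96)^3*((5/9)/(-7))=-148955/6967296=-0.02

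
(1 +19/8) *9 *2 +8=275/4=68.75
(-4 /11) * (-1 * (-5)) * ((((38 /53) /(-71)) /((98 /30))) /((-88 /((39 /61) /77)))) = -55575 /104793954419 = -0.00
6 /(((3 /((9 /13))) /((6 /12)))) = 9 /13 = 0.69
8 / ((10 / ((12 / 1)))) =48 / 5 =9.60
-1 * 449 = -449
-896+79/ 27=-893.07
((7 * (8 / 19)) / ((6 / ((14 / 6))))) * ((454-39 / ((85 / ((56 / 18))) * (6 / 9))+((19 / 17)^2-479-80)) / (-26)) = 14995372 / 3212235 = 4.67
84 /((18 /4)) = 56 /3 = 18.67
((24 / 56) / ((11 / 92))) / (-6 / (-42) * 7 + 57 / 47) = 3243 / 2002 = 1.62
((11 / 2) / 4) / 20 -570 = -91189 / 160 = -569.93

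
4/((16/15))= 15/4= 3.75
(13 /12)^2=169 /144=1.17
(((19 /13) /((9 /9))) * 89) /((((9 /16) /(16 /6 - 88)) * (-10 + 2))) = 865792 /351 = 2466.64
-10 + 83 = 73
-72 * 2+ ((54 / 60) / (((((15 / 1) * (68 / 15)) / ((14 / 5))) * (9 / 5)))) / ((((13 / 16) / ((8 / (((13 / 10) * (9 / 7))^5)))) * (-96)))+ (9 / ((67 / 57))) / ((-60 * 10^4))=-28048565463399065114161 / 194781468387659400000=-144.00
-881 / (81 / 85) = -74885 / 81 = -924.51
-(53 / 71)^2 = -2809 / 5041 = -0.56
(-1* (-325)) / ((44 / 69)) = 22425 / 44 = 509.66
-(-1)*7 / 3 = 7 / 3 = 2.33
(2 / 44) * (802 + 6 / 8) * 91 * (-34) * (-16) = 19869668 / 11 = 1806333.45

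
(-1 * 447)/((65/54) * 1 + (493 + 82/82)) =-24138/26741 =-0.90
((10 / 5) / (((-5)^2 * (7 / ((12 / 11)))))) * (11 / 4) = 6 / 175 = 0.03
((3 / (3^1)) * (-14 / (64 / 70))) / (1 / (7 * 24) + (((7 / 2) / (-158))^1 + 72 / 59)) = -23980845 / 1885798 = -12.72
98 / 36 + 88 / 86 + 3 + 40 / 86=5581 / 774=7.21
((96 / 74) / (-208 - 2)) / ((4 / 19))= -38 / 1295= -0.03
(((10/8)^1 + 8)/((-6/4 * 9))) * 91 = -3367/54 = -62.35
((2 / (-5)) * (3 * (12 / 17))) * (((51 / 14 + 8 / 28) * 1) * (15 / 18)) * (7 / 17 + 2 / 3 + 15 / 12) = -26125 / 4046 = -6.46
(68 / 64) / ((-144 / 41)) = -697 / 2304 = -0.30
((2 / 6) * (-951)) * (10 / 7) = -3170 / 7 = -452.86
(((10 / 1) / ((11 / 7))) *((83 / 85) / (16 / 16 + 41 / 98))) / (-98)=-1162 / 25993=-0.04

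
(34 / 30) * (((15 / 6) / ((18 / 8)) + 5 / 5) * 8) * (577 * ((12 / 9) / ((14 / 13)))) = 38765168 / 2835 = 13673.78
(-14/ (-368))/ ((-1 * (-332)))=7/ 61088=0.00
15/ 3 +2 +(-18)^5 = -1889561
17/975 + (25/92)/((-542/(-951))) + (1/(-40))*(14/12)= 15073537/32411600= 0.47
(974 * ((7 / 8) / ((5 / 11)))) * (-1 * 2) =-37499 / 10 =-3749.90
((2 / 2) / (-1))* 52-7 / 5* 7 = -309 / 5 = -61.80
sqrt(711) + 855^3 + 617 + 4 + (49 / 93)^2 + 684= 3 *sqrt(79) + 5405864406721 / 8649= 625027706.94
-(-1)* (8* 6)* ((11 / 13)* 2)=1056 / 13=81.23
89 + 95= 184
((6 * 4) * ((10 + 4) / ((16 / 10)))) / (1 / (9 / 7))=270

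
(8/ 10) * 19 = 76/ 5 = 15.20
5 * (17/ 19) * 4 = 340/ 19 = 17.89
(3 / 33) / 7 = 1 / 77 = 0.01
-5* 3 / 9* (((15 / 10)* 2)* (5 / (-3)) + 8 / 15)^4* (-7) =141057847 / 30375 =4643.88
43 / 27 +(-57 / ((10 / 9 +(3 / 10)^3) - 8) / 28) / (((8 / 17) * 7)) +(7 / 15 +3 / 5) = 4492636423 / 1634090220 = 2.75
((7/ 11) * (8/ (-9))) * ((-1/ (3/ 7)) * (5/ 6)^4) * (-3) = -30625/ 16038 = -1.91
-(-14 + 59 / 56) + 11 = 23.95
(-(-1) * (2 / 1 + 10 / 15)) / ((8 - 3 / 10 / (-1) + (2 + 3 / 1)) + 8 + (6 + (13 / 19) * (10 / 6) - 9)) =1520 / 11081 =0.14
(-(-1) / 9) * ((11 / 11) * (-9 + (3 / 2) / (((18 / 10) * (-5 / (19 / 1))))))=-73 / 54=-1.35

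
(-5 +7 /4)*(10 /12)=-2.71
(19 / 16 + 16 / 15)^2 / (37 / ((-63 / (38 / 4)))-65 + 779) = 2048767 / 285635200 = 0.01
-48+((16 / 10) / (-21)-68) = -12188 / 105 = -116.08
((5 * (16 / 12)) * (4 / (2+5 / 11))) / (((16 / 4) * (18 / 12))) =440 / 243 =1.81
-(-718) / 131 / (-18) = -359 / 1179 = -0.30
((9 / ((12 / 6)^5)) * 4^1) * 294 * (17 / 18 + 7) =21021 / 8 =2627.62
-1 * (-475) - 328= 147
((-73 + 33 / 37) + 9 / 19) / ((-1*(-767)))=-50359 / 539201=-0.09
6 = 6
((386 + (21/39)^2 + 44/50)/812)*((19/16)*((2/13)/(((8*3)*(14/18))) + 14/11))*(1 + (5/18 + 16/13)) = 93573472558441/51429541363200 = 1.82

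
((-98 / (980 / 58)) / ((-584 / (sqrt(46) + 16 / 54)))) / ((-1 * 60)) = -29 * sqrt(46) / 175200 - 29 / 591300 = -0.00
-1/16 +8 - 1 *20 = -193/16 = -12.06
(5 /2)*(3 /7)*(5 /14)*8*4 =600 /49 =12.24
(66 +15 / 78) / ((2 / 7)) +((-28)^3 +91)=-1124725 / 52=-21629.33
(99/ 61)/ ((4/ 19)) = 1881/ 244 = 7.71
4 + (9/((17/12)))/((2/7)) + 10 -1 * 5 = 531/17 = 31.24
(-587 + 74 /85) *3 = -149463 /85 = -1758.39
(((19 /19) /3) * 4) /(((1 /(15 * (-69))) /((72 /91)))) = -99360 /91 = -1091.87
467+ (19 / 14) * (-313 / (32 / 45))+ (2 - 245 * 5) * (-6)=3229025 / 448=7207.65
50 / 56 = 25 / 28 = 0.89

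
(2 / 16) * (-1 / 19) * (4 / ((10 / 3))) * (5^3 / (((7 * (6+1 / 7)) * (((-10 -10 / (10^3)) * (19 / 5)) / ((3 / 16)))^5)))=556182861328125 / 8327610357283535738420768768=0.00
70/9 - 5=2.78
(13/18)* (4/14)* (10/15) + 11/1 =2105/189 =11.14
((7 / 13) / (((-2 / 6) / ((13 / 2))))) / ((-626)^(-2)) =-4114698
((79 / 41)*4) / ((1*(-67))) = -316 / 2747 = -0.12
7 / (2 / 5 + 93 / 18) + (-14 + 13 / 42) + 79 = 66.57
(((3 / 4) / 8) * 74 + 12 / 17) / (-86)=-2079 / 23392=-0.09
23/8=2.88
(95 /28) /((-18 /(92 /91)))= -0.19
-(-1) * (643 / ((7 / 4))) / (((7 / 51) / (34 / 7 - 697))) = -635528340 / 343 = -1852852.30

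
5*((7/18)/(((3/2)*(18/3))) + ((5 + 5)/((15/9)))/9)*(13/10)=1495/324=4.61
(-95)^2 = 9025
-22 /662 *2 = -22 /331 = -0.07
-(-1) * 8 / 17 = 8 / 17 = 0.47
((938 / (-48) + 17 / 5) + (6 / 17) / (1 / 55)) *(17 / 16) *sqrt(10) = 6671 *sqrt(10) / 1920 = 10.99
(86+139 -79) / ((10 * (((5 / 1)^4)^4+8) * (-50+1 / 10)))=-146 / 76141357425867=-0.00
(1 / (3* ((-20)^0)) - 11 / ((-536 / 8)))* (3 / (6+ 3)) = 100 / 603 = 0.17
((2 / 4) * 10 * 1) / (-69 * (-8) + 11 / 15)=0.01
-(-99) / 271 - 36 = -9657 / 271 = -35.63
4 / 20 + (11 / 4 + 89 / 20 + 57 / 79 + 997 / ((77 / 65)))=25844991 / 30415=849.74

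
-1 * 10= -10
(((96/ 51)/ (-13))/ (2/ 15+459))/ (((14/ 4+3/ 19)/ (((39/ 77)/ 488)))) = -6840/ 76438888757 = -0.00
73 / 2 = 36.50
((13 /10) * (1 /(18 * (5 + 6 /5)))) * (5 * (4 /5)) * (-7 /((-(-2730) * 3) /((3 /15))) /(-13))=1 /1632150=0.00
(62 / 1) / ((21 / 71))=209.62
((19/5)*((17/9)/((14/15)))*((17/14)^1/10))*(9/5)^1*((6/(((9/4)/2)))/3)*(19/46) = 104329/84525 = 1.23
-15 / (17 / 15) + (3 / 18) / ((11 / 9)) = -4899 / 374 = -13.10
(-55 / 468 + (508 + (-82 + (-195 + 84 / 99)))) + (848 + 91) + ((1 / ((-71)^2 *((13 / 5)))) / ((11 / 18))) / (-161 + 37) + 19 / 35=1171.27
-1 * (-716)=716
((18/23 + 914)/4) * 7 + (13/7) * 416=382124/161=2373.44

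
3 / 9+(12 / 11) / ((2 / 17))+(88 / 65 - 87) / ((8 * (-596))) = 98428351 / 10227360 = 9.62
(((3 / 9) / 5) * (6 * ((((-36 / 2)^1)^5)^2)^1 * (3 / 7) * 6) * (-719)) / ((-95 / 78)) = 7208601948126978048 / 3325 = 2168000585902850.54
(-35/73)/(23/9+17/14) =-882/6935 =-0.13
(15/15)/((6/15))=5/2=2.50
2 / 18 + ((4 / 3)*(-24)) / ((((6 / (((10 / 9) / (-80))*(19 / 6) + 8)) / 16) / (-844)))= 46413257 / 81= 573003.17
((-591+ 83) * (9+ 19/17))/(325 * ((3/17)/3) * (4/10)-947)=87376/15969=5.47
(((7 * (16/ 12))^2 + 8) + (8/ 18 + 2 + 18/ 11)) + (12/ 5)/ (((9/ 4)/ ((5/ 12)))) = 1096/ 11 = 99.64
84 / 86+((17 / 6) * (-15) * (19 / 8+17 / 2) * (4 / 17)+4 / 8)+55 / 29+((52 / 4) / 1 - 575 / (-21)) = -6808175 / 104748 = -65.00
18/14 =9/7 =1.29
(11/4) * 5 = 55/4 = 13.75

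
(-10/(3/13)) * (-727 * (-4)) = -378040/3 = -126013.33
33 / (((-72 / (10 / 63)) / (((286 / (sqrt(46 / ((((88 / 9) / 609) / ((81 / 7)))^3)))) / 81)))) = -692120 * sqrt(22011) / 52457121631089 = -0.00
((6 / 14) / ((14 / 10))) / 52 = 15 / 2548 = 0.01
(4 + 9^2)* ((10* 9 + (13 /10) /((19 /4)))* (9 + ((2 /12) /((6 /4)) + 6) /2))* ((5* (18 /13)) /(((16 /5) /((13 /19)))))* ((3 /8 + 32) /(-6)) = -1600380425 /2166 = -738864.46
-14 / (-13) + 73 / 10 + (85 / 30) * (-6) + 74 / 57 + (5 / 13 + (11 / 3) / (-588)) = -15133123 / 2178540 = -6.95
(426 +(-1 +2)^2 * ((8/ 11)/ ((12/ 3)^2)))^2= 87853129/ 484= 181514.73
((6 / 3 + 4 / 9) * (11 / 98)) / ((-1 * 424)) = -121 / 186984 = -0.00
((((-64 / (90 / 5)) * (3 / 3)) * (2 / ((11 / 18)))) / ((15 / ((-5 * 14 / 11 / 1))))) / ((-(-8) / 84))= 6272 / 121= 51.83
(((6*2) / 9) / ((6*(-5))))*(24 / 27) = -16 / 405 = -0.04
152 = 152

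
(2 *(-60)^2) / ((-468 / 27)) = -5400 / 13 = -415.38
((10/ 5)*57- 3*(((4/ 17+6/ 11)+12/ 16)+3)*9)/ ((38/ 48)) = -10.52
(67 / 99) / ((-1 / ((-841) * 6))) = 112694 / 33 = 3414.97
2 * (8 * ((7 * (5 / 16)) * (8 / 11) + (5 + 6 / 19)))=23096 / 209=110.51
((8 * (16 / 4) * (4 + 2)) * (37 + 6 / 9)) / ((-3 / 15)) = -36160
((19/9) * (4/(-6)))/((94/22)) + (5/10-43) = -108701/2538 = -42.83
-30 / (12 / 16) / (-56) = 5 / 7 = 0.71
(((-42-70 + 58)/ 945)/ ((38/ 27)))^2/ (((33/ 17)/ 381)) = 1573911/ 4864475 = 0.32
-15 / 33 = -5 / 11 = -0.45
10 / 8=5 / 4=1.25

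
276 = 276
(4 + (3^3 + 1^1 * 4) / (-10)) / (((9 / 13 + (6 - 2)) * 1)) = 117 / 610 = 0.19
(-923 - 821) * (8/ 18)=-6976/ 9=-775.11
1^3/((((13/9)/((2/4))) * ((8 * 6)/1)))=3/416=0.01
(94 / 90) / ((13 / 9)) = 47 / 65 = 0.72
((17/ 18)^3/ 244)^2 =24137569/ 2024951768064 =0.00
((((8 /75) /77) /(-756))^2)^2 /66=8 /46834847540466239731640625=0.00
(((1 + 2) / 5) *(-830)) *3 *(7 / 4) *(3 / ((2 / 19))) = -298053 / 4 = -74513.25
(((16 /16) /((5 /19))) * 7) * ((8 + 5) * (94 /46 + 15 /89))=7828912 /10235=764.92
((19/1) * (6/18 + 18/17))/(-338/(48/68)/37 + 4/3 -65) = -99826/289119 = -0.35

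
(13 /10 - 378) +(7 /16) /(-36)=-1084931 /2880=-376.71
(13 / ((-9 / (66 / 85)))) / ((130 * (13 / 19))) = -209 / 16575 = -0.01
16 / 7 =2.29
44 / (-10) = -22 / 5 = -4.40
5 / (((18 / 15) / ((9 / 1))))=75 / 2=37.50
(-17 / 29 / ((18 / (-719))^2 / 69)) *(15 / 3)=-1010658755 / 3132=-322687.98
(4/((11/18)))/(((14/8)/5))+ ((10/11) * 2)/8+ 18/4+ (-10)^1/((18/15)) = 317/21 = 15.10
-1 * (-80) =80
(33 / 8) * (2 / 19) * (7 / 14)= 33 / 152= 0.22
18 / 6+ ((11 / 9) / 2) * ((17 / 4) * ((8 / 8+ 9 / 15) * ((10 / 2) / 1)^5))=116902 / 9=12989.11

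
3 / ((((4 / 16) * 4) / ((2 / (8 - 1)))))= 6 / 7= 0.86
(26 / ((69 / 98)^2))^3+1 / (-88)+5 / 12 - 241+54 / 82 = 56081569356700045849 / 389368732396248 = 144032.03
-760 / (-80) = 19 / 2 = 9.50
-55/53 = -1.04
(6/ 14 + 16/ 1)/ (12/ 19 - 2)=-2185/ 182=-12.01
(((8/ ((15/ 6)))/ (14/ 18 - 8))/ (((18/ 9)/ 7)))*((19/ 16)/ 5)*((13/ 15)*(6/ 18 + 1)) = -266/ 625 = -0.43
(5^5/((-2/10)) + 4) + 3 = -15618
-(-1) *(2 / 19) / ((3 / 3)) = 2 / 19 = 0.11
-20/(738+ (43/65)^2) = -0.03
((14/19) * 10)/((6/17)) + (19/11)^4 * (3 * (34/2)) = 396265937/834537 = 474.83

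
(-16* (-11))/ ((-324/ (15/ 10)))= -22/ 27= -0.81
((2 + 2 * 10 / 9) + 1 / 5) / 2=199 / 90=2.21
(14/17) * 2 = 28/17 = 1.65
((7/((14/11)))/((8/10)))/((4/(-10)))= -275/16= -17.19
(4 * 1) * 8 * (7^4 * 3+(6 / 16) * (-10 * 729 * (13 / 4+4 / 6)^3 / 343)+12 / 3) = 590783941 / 2744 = 215300.27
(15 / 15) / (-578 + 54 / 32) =-16 / 9221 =-0.00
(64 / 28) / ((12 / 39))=52 / 7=7.43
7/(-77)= -1/11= -0.09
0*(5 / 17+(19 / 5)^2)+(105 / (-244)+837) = 204123 / 244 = 836.57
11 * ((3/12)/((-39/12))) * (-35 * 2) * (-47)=-36190/13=-2783.85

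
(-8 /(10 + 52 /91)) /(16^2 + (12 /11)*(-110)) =-7 /1258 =-0.01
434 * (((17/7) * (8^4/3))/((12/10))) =10792960/9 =1199217.78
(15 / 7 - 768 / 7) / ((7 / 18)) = -13554 / 49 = -276.61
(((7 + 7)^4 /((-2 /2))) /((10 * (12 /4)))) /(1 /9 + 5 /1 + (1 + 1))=-7203 /40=-180.08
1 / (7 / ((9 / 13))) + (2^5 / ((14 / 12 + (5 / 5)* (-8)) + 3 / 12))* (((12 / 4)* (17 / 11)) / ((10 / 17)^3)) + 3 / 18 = -110.46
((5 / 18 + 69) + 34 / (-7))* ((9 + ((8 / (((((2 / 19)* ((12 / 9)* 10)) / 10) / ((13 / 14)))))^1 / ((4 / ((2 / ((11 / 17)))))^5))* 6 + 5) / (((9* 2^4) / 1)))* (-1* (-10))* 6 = 148597839737495 / 54546041088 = 2724.26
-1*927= -927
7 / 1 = 7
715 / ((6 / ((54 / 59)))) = 6435 / 59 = 109.07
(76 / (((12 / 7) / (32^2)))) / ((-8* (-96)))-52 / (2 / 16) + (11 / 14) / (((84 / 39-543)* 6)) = -632340445 / 1771812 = -356.89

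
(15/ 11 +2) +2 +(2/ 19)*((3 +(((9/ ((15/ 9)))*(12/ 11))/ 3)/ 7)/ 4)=79733/ 14630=5.45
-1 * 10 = -10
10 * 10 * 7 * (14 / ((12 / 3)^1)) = 2450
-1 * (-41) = 41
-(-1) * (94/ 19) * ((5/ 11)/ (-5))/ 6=-47/ 627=-0.07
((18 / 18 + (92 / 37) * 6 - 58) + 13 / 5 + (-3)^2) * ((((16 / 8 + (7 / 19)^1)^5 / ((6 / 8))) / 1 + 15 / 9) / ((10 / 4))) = -1231.82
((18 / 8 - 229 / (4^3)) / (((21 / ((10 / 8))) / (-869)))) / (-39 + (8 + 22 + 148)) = 369325 / 747264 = 0.49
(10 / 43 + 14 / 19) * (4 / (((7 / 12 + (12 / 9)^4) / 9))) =9237888 / 991021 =9.32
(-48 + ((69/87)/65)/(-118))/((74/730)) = -779396399/1645982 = -473.51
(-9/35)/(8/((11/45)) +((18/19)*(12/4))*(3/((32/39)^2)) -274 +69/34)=16372224/14426213935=0.00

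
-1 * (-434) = 434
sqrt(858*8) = 4*sqrt(429) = 82.85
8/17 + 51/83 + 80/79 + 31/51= 904754/334407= 2.71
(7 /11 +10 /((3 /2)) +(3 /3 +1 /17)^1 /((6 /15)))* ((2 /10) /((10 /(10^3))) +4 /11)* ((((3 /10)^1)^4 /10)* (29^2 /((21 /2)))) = 84500316 /6428125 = 13.15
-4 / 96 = -0.04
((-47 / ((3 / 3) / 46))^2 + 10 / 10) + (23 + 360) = 4674628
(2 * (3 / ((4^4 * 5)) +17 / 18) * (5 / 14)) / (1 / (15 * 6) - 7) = -54535 / 563584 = -0.10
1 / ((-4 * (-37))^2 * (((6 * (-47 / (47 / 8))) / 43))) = -43 / 1051392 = -0.00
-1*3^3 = -27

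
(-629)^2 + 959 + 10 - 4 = 396606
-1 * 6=-6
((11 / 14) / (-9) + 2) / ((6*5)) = 0.06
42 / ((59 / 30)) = 1260 / 59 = 21.36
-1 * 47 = -47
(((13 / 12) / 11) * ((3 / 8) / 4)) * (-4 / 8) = -13 / 2816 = -0.00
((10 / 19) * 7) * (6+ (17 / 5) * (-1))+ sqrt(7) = sqrt(7)+ 182 / 19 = 12.22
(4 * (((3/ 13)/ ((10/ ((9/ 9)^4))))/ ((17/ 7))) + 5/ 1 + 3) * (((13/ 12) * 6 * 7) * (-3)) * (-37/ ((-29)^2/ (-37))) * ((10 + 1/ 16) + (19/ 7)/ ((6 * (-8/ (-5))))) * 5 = -5283284501/ 57188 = -92384.50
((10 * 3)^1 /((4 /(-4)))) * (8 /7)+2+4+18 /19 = -3636 /133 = -27.34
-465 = -465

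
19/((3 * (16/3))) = 19/16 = 1.19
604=604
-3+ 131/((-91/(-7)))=92/13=7.08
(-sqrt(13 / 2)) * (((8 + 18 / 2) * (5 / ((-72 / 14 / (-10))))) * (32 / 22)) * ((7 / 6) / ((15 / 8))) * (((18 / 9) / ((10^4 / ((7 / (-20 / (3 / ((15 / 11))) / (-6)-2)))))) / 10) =0.11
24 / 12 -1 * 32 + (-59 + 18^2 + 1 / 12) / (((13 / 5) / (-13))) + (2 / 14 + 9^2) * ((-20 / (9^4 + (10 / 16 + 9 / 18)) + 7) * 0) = -16265 / 12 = -1355.42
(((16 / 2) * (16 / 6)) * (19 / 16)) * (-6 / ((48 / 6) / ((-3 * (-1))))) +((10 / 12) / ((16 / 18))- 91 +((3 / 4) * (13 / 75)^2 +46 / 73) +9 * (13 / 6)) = -277932527 / 2190000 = -126.91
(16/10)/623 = 8/3115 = 0.00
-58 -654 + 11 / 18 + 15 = -12535 / 18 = -696.39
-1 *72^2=-5184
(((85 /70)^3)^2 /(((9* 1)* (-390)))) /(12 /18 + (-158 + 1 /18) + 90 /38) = 458613811 /77786921110080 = 0.00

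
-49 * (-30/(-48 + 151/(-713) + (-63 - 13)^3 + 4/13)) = -13625430/4069312567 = -0.00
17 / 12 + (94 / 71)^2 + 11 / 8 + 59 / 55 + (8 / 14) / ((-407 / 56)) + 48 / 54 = 4747387891 / 738607320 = 6.43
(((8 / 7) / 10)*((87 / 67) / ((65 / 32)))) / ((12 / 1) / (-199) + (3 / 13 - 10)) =-2216064 / 298155025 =-0.01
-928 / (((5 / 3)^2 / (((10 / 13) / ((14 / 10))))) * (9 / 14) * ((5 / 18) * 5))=-66816 / 325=-205.59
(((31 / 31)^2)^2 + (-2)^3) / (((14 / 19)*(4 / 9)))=-171 / 8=-21.38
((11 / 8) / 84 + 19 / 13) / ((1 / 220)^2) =39055775 / 546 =71530.72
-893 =-893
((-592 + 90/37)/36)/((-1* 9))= 10907/5994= 1.82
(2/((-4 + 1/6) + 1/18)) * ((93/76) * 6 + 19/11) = -2007/418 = -4.80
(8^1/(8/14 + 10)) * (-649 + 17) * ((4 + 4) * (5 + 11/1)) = -2265088/37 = -61218.59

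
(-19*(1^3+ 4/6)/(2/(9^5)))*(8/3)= -2493180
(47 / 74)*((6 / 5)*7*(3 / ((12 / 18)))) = 8883 / 370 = 24.01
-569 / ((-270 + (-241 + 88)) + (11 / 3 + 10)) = 1.39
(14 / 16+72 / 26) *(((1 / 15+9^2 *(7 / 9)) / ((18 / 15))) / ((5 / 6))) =179267 / 780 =229.83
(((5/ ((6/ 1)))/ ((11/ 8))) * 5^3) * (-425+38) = -322500/ 11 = -29318.18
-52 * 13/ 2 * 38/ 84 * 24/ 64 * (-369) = 1184859/ 56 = 21158.20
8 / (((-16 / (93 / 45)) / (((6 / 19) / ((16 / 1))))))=-31 / 1520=-0.02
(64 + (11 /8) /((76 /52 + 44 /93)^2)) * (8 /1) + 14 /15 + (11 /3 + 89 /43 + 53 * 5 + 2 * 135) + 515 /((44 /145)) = 142521009831421 /51754912660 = 2753.77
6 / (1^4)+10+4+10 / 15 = 62 / 3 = 20.67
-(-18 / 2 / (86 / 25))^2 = -50625 / 7396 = -6.84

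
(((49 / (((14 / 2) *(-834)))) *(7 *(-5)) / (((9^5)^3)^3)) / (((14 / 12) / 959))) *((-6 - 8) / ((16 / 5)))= -1174775 / 9705495487713536217591233997178120802126091288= -0.00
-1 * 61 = -61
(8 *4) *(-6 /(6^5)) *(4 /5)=-8 /405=-0.02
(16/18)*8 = 64/9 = 7.11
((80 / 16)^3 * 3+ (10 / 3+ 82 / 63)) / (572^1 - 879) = -23917 / 19341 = -1.24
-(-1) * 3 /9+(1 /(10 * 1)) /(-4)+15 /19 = 2503 /2280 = 1.10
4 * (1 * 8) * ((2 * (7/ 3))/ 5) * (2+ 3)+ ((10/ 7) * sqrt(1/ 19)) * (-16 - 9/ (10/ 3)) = 448/ 3 - 187 * sqrt(19)/ 133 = 143.20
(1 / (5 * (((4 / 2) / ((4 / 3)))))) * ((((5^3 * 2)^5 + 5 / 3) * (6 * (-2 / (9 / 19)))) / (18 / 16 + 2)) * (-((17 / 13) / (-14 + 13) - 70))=-73387500000125248 / 975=-75269230769359.23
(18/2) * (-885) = -7965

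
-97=-97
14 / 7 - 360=-358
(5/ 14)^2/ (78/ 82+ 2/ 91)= 13325/ 101668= 0.13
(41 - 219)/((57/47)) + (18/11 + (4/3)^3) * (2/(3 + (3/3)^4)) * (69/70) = -544727/3762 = -144.80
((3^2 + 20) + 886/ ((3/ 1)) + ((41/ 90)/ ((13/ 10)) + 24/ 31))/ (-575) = -1180436/ 2085525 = -0.57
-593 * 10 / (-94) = 2965 / 47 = 63.09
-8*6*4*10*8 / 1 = -15360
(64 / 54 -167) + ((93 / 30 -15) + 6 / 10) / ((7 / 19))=-371359 / 1890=-196.49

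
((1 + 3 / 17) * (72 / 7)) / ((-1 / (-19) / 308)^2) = 7044871680 / 17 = 414404216.47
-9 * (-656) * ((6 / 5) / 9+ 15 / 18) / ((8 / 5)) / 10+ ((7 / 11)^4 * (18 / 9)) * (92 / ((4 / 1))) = 364.24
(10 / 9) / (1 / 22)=220 / 9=24.44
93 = 93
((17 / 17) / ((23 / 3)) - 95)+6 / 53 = -115508 / 1219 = -94.76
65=65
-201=-201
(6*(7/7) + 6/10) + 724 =3653/5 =730.60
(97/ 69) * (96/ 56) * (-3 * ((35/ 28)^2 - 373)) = 247059/ 92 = 2685.42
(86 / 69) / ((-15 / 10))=-172 / 207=-0.83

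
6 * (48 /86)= 144 /43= 3.35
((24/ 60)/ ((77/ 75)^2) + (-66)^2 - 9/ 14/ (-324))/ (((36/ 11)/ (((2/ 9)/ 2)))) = 1859686975/ 12573792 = 147.90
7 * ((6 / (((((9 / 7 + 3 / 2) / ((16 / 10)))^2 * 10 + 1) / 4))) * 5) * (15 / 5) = 15805440 / 196397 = 80.48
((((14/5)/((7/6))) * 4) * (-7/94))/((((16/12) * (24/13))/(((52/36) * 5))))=-1183/564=-2.10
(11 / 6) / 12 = 11 / 72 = 0.15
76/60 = 19/15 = 1.27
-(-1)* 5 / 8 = 5 / 8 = 0.62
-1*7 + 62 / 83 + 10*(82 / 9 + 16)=182909 / 747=244.86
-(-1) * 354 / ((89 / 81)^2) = 2322594 / 7921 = 293.22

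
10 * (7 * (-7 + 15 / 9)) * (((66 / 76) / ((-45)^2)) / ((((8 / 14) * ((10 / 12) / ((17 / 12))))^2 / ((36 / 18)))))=-1090397 / 384750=-2.83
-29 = -29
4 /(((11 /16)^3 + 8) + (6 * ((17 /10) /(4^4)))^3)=8388608000 /17458820651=0.48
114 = 114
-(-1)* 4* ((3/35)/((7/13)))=156/245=0.64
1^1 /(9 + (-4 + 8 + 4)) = 1 /17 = 0.06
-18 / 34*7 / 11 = -63 / 187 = -0.34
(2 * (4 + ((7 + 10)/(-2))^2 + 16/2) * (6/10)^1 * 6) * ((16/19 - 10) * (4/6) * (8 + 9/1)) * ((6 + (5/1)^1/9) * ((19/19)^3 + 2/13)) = -117627828/247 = -476226.02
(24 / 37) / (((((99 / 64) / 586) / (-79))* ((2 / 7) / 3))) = -82958848 / 407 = -203830.09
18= 18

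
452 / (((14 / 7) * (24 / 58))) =3277 / 6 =546.17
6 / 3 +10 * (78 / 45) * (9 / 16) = 47 / 4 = 11.75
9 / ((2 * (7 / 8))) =36 / 7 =5.14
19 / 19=1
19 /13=1.46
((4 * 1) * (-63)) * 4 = -1008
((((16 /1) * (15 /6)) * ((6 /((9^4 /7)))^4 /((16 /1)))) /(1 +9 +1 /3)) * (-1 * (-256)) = 24586240 /236393522034597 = 0.00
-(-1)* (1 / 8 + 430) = 3441 / 8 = 430.12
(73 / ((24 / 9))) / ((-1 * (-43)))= 219 / 344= 0.64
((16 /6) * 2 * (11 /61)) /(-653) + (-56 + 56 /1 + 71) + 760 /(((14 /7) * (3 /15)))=1971.00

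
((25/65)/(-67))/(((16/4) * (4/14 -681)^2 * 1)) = -49/15821000780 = -0.00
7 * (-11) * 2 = -154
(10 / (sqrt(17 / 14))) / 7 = 1.30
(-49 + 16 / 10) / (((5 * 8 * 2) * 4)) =-237 / 1600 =-0.15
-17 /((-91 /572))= 748 /7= 106.86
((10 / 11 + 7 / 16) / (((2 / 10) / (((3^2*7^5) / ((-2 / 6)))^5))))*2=-22802799651449275281338483519565 / 88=-259122723311923582742482800000.00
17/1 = 17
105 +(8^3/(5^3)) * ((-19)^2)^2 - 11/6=400423487/750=533897.98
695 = 695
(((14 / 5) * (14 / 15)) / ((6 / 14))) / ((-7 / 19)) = -3724 / 225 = -16.55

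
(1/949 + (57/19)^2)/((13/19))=162298/12337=13.16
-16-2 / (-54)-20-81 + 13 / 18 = -6277 / 54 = -116.24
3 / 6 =1 / 2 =0.50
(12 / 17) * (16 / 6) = 32 / 17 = 1.88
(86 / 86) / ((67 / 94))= 94 / 67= 1.40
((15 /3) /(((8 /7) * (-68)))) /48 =-35 /26112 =-0.00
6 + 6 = 12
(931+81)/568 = 1.78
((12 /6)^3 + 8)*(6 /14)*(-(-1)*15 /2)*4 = 1440 /7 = 205.71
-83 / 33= -2.52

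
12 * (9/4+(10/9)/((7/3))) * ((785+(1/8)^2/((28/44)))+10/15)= 241816901/9408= 25703.33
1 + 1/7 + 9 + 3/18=433/42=10.31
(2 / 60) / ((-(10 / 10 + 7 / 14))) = -0.02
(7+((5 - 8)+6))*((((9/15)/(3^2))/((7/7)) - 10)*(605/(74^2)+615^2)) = -308602945045/8214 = -37570360.97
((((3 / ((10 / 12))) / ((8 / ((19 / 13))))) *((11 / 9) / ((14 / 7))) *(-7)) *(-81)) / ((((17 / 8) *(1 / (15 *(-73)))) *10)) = -25952157 / 2210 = -11743.06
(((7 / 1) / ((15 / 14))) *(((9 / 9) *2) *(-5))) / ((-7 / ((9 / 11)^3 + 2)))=94948 / 3993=23.78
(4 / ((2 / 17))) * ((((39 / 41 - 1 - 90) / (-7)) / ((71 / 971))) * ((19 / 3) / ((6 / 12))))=65235664 / 861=75767.32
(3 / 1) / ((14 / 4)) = 6 / 7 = 0.86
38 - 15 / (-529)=20117 / 529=38.03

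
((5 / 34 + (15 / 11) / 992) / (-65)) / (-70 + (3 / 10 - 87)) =27535 / 1889450992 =0.00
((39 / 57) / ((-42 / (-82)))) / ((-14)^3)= -533 / 1094856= -0.00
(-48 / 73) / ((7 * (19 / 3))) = -144 / 9709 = -0.01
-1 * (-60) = 60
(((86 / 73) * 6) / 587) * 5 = 2580 / 42851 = 0.06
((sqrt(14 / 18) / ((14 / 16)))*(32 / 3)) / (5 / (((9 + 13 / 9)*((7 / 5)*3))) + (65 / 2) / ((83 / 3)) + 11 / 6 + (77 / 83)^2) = 165776896*sqrt(7) / 162479271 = 2.70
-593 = -593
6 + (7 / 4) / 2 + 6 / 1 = 103 / 8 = 12.88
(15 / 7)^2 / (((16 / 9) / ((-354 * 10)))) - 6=-1793301 / 196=-9149.49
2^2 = 4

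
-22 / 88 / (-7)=1 / 28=0.04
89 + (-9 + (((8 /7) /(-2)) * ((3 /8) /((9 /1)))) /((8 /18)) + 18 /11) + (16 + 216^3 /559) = 6241462785 /344344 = 18125.66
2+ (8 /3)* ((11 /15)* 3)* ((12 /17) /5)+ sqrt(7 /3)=sqrt(21) /3+ 1202 /425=4.36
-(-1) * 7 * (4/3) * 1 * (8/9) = 224/27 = 8.30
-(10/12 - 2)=7/6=1.17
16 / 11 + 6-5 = 27 / 11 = 2.45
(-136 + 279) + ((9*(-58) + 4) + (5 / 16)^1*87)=-5565 / 16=-347.81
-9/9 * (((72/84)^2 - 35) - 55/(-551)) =922434/26999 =34.17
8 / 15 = 0.53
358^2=128164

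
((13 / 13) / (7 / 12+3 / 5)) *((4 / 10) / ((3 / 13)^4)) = 228488 / 1917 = 119.19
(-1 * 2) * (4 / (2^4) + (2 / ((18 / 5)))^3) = -0.84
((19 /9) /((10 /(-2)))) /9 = -19 /405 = -0.05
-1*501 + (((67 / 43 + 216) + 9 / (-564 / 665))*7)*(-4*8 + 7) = -296817209 / 8084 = -36716.63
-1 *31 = -31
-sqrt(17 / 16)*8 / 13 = -2*sqrt(17) / 13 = -0.63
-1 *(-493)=493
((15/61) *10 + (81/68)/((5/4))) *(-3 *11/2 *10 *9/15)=-1751409/5185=-337.78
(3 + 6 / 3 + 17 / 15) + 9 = 227 / 15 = 15.13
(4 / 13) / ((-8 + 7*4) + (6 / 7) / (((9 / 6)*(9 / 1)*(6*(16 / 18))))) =336 / 21853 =0.02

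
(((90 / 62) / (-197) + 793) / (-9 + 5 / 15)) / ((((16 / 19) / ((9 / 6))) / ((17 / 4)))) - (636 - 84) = -12648469017 / 10162048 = -1244.68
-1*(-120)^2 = -14400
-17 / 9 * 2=-34 / 9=-3.78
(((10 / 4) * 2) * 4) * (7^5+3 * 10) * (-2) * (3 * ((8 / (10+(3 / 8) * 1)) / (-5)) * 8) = 206893056 / 83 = 2492687.42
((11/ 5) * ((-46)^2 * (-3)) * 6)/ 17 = -418968/ 85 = -4929.04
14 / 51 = 0.27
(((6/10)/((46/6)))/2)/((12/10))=3/92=0.03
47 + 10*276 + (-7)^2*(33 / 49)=2840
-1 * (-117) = 117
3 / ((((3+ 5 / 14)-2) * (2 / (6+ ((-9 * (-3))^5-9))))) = 301326984 / 19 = 15859314.95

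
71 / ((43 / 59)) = 4189 / 43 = 97.42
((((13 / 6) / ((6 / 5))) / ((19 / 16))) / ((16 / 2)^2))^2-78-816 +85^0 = -6684722303 / 7485696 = -893.00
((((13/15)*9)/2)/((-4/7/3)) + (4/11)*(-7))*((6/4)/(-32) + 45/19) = -28594167/535040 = -53.44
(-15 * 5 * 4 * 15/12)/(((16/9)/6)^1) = -10125/8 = -1265.62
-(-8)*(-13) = -104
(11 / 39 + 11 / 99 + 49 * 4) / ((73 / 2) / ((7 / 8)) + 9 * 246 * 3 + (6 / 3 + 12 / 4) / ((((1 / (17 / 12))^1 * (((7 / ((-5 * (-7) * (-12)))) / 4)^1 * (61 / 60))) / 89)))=-4905803 / 3550485159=-0.00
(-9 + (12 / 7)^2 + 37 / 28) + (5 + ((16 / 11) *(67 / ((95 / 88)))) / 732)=1306859 / 3407460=0.38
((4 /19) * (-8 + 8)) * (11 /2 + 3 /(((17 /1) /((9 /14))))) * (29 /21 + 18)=0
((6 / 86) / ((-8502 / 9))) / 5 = -0.00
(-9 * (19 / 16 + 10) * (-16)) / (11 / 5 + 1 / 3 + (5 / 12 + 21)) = 32220 / 479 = 67.27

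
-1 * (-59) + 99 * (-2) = -139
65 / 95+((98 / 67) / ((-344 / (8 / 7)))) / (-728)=1947575 / 2846428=0.68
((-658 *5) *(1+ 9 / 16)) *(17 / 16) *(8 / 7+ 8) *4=-199750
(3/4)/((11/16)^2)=192/121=1.59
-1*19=-19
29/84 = 0.35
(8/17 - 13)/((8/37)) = -7881/136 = -57.95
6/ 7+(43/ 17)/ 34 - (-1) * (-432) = -1744103/ 4046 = -431.07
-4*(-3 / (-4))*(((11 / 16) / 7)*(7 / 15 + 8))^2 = -1951609 / 940800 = -2.07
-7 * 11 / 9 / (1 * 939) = -77 / 8451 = -0.01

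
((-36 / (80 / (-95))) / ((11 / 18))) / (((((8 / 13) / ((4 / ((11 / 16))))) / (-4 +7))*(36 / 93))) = 5125.76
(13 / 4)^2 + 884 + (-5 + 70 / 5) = 14457 / 16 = 903.56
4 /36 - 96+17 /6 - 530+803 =3239 /18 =179.94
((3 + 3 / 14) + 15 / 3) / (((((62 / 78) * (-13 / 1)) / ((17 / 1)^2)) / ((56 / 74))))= -199410 / 1147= -173.85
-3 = -3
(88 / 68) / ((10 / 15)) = 33 / 17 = 1.94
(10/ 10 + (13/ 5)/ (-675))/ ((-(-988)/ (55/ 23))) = 18491/ 7669350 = 0.00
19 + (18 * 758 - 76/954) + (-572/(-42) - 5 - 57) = 45458947/3339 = 13614.54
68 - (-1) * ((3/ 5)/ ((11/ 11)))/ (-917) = 311777/ 4585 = 68.00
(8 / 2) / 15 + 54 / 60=7 / 6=1.17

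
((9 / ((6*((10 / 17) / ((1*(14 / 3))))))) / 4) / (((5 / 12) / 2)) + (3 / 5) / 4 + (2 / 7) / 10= 10121 / 700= 14.46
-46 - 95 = -141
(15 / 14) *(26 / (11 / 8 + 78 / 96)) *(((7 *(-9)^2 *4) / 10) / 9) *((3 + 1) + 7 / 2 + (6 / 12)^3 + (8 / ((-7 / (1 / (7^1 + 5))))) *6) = 110916 / 49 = 2263.59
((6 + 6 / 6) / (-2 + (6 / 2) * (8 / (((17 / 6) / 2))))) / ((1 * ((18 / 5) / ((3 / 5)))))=119 / 1524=0.08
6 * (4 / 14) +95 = 677 / 7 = 96.71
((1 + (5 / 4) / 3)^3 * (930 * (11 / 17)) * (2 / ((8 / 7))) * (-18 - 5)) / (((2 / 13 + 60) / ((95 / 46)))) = -250575325 / 105984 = -2364.28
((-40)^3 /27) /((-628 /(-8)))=-128000 /4239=-30.20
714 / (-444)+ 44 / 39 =-1385 / 2886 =-0.48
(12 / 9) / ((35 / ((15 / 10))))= 2 / 35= 0.06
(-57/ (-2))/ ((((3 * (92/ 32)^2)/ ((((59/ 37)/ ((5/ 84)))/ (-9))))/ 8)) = -8035328/ 293595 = -27.37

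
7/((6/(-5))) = -35/6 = -5.83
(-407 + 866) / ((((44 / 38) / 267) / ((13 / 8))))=30270591 / 176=171991.99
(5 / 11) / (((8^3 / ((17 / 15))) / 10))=85 / 8448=0.01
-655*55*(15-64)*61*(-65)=-6999117125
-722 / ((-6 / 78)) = 9386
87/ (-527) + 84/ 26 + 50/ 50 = 27854/ 6851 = 4.07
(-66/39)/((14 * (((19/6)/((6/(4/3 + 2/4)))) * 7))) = -0.02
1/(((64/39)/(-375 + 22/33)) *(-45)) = 14599/2880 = 5.07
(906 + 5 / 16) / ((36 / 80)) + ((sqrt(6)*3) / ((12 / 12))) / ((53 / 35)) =105*sqrt(6) / 53 + 72505 / 36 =2018.88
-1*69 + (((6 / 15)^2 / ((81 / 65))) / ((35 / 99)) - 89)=-248278 / 1575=-157.64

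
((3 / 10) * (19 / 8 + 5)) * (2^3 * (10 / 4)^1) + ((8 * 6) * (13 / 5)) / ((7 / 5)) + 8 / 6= 11317 / 84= 134.73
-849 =-849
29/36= 0.81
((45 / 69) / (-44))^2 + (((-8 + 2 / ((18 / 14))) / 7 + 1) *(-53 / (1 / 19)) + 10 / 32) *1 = -2568194015 / 32260536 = -79.61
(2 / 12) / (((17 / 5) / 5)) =25 / 102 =0.25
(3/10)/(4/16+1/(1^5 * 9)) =0.83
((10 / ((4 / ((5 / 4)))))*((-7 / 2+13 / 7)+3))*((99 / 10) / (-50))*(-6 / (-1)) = -5643 / 1120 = -5.04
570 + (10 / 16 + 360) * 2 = 1291.25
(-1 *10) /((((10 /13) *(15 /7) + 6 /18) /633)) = -1728090 /541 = -3194.25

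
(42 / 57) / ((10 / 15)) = 21 / 19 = 1.11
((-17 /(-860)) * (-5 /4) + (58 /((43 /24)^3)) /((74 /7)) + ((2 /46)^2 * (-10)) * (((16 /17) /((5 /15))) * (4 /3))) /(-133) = -51886600789 /8042392560848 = -0.01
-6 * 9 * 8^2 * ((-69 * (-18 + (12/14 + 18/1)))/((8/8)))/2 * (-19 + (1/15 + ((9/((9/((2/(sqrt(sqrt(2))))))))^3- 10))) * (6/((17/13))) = -1153211904/85 + 223202304 * 2^(1/4)/119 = -11336663.01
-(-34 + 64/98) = 1634/49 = 33.35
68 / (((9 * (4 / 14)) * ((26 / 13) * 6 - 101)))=-238 / 801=-0.30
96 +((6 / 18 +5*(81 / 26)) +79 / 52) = 17695 / 156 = 113.43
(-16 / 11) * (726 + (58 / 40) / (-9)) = -522604 / 495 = -1055.77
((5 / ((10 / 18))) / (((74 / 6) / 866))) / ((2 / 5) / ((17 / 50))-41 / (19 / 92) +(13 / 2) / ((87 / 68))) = -328528791 / 99954797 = -3.29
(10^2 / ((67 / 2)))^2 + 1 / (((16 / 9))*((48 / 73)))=11223091 / 1149184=9.77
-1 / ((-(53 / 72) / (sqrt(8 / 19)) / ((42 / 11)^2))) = 254016 * sqrt(38) / 121847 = 12.85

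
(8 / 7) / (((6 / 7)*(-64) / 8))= -1 / 6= -0.17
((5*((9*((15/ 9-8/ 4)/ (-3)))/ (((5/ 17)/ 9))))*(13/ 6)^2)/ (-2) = -2873/ 8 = -359.12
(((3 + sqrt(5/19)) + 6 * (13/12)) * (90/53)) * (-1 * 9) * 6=-46170/53 - 4860 * sqrt(95)/1007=-918.17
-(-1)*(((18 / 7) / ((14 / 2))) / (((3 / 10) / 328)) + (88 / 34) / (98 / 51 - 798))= 401.63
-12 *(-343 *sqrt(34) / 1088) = 1029 *sqrt(34) / 272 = 22.06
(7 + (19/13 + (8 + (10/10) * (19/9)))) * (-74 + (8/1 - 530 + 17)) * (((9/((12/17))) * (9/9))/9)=-7129613/468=-15234.22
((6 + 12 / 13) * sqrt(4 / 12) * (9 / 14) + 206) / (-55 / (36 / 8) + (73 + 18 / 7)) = 1215 * sqrt(3) / 51883 + 12978 / 3991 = 3.29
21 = 21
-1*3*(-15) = 45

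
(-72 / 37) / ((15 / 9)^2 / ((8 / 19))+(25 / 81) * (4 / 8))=-46656 / 161875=-0.29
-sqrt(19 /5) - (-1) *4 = 4 - sqrt(95) /5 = 2.05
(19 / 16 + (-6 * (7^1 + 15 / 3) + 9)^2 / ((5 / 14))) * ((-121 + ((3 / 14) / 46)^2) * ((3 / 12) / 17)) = -2624723907241 / 132715520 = -19777.07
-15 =-15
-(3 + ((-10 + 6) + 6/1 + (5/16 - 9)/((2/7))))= 813/32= 25.41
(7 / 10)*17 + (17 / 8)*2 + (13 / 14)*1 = 2391 / 140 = 17.08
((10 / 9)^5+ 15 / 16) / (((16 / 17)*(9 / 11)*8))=464832445 / 1088391168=0.43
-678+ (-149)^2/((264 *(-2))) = -380185/528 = -720.05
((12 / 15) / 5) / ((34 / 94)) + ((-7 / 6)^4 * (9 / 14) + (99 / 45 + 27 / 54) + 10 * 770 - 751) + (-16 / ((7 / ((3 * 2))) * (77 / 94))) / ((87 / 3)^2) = 385796234321101 / 55483797600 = 6953.31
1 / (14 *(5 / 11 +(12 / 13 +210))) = 143 / 423178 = 0.00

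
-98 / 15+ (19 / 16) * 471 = 132667 / 240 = 552.78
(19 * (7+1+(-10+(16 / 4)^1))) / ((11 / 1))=38 / 11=3.45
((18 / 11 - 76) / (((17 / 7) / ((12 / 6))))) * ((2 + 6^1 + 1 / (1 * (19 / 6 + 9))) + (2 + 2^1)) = -10100664 / 13651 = -739.92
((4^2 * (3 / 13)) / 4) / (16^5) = 3 / 3407872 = 0.00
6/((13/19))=114/13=8.77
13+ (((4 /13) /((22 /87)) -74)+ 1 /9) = -76798 /1287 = -59.67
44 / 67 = 0.66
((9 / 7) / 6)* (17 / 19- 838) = -47715 / 266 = -179.38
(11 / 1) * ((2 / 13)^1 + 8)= 89.69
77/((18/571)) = 43967/18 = 2442.61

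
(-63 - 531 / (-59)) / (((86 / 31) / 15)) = -12555 / 43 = -291.98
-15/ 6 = -5/ 2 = -2.50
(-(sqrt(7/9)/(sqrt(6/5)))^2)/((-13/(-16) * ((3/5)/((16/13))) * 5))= -4480/13689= -0.33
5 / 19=0.26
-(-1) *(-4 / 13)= -4 / 13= -0.31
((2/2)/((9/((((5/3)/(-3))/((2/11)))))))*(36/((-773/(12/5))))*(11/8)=121/2319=0.05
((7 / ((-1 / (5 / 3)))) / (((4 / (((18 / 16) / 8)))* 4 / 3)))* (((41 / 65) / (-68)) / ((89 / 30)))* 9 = 348705 / 40282112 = 0.01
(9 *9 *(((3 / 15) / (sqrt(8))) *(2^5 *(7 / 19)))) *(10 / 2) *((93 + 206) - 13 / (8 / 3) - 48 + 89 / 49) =7872633 *sqrt(2) / 133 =83711.16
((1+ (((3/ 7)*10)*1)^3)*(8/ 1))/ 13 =218744/ 4459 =49.06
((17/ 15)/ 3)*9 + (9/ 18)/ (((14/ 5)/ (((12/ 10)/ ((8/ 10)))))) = 1027/ 280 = 3.67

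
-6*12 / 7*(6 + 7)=-936 / 7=-133.71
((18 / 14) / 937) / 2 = 9 / 13118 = 0.00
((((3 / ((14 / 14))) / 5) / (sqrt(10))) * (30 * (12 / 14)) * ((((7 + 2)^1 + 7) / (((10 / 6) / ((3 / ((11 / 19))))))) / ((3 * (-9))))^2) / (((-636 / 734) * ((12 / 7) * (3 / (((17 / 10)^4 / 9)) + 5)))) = -708188590528 * sqrt(10) / 1653604074375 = -1.35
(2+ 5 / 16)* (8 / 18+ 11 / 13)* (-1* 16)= -5587 / 117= -47.75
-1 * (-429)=429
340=340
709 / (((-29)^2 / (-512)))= -363008 / 841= -431.64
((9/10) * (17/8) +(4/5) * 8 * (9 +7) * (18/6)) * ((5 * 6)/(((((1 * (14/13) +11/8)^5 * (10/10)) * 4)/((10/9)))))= 6268043671552/215640781875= 29.07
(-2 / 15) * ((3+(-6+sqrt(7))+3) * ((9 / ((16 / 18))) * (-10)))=27 * sqrt(7) / 2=35.72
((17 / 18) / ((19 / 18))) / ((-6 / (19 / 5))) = -17 / 30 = -0.57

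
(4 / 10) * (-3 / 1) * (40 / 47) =-48 / 47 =-1.02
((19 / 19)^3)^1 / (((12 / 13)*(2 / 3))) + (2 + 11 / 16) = 69 / 16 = 4.31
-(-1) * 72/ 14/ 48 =3/ 28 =0.11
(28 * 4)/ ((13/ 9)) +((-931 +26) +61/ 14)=-149805/ 182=-823.10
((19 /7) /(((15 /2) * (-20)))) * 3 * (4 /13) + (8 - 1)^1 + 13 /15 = 53576 /6825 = 7.85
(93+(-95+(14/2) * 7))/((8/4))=47/2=23.50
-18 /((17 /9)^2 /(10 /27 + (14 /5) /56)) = -6129 /2890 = -2.12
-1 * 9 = -9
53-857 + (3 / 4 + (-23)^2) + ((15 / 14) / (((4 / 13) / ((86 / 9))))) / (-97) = -559346 / 2037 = -274.59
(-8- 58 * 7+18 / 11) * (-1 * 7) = 31752 / 11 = 2886.55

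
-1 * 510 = -510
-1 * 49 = -49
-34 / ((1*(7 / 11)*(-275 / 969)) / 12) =395352 / 175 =2259.15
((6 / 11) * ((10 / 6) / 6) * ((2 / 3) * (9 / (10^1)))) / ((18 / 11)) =1 / 18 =0.06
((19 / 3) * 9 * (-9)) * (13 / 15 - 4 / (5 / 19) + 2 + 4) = 4275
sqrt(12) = 2 * sqrt(3) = 3.46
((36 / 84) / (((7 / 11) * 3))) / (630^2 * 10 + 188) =11 / 194490212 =0.00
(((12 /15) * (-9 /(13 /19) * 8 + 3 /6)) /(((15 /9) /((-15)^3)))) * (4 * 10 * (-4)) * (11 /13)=-3881908800 /169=-22969874.56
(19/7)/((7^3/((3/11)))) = 57/26411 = 0.00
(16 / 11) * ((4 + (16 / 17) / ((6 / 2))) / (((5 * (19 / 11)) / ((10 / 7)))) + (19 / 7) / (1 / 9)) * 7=2728624 / 10659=255.99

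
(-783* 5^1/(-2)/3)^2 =1703025/4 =425756.25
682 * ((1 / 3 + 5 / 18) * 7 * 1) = 26257 / 9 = 2917.44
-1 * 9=-9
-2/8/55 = -1/220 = -0.00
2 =2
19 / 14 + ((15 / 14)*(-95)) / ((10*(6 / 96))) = -323 / 2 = -161.50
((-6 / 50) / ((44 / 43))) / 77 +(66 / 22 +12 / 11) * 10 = 3464871 / 84700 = 40.91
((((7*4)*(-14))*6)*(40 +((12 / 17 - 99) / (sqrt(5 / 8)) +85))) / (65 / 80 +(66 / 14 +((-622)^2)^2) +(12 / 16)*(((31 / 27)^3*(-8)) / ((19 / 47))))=-4104771552000 / 2089792663016140721 +109745172214272*sqrt(10) / 177632376356371961285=-0.00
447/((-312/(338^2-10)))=-8510433/52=-163662.17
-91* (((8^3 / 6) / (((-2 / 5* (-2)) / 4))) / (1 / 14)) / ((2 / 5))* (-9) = 12230400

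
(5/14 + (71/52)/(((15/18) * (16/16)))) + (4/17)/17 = 264232/131495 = 2.01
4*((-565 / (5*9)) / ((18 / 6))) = -452 / 27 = -16.74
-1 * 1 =-1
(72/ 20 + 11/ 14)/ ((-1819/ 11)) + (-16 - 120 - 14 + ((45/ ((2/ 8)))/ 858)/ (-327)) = -297757817099/ 1984692710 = -150.03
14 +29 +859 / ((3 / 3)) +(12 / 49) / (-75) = 1104946 / 1225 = 902.00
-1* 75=-75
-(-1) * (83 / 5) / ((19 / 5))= 83 / 19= 4.37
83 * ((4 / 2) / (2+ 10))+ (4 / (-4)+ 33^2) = 6611 / 6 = 1101.83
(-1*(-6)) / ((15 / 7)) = 14 / 5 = 2.80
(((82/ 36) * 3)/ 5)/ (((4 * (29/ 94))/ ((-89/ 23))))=-171503/ 40020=-4.29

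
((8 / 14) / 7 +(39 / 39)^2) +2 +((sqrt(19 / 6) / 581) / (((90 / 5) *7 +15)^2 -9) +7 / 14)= sqrt(114) / 69273792 +351 / 98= 3.58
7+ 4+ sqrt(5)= sqrt(5)+ 11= 13.24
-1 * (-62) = 62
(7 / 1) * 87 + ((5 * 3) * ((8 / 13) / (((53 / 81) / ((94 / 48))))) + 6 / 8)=1756611 / 2756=637.38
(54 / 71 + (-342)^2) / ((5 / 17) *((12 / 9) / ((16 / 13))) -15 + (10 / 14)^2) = -8253.71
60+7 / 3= 187 / 3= 62.33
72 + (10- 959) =-877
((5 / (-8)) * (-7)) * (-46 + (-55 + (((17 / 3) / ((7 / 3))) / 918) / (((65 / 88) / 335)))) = -1226045 / 2808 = -436.63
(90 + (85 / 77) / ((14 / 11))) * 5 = 44525 / 98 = 454.34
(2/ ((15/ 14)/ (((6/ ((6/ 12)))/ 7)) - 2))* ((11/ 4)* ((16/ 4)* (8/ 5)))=-128/ 5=-25.60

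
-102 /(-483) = 34 /161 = 0.21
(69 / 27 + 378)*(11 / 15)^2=16577 / 81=204.65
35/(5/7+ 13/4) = 980/111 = 8.83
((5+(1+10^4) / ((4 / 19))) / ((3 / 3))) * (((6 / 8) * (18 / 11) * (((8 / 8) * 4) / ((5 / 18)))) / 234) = 5131053 / 1430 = 3588.15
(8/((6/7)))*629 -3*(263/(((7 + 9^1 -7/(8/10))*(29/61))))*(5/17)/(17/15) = 4237262888/729147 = 5811.26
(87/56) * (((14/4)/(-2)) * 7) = -609/32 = -19.03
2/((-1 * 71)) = -2/71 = -0.03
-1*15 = -15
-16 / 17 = -0.94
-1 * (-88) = 88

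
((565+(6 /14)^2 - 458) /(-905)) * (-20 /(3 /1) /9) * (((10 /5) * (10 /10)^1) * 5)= 210080 /239463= 0.88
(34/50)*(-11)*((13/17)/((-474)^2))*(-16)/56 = 143/19659150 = 0.00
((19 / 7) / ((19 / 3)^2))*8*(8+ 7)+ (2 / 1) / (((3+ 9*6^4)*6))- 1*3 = 23835814 / 4655133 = 5.12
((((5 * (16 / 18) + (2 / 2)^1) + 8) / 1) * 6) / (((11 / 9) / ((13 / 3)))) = 286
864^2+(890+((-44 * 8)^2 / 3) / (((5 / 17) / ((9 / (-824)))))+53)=384141197 / 515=745905.24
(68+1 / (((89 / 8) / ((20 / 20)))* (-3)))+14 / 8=74461 / 1068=69.72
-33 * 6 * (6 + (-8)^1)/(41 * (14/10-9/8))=1440/41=35.12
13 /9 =1.44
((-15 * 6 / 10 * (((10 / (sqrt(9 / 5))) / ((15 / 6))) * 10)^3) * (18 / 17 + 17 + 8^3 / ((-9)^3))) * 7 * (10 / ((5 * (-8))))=120455440000 * sqrt(5) / 37179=7244588.40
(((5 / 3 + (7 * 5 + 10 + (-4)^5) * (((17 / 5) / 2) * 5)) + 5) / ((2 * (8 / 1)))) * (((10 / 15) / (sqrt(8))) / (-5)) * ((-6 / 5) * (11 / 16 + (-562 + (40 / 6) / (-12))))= 16517.45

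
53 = 53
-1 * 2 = -2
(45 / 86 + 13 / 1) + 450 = 39863 / 86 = 463.52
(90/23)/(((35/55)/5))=4950/161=30.75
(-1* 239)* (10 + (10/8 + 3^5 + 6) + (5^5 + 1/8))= -6472837/8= -809104.62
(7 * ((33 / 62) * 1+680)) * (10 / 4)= 1476755 / 124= 11909.31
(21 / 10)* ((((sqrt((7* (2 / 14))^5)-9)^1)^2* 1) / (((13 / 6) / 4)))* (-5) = -16128 / 13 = -1240.62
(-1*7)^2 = 49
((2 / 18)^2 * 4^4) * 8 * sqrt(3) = 2048 * sqrt(3) / 81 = 43.79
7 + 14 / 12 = 49 / 6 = 8.17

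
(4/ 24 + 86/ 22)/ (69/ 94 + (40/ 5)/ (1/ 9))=0.06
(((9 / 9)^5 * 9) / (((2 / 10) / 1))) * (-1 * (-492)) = 22140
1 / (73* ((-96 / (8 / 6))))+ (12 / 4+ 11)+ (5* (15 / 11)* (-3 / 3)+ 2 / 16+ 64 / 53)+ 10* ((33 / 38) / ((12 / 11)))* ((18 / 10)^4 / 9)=64768114979 / 3638794500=17.80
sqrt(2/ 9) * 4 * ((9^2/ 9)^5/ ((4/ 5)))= 98415 * sqrt(2)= 139179.83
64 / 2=32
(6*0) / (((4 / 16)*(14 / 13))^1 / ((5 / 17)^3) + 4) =0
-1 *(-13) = 13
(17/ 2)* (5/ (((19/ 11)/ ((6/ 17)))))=165/ 19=8.68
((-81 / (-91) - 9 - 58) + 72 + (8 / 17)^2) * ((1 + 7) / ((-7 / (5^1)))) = -6429120 / 184093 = -34.92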